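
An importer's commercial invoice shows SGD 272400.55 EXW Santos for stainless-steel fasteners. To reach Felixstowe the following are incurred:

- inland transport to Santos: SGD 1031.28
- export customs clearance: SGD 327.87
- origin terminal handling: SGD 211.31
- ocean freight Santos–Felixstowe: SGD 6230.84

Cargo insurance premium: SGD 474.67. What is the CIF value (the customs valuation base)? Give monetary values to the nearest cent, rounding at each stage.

CIF value: SGD 280676.52

CIF = EXW price + pre-shipment costs + freight + insurance
CIF = 272400.55 + 1031.28 + 327.87 + 211.31 + 6230.84 + 474.67 = 280676.52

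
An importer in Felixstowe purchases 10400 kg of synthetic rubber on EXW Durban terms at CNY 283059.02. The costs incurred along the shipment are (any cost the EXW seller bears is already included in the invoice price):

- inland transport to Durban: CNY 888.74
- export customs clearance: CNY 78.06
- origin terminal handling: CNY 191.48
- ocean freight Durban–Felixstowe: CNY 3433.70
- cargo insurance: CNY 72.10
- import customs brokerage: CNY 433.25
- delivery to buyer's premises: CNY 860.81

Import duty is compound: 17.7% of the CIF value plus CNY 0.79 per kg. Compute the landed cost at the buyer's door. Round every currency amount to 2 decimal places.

Total landed cost: CNY 348160.15

EXW: the seller makes goods available at their premises; the buyer bears all onward costs.
CIF value = EXW price + inland to port + export clearance + origin terminal + freight + insurance = 283059.02 + 888.74 + 78.06 + 191.48 + 3433.70 + 72.10 = 287723.10
Ad valorem component: 287723.10 × 17.7% = 50926.99
Specific component: 10400 × 0.79 = 8216.00
Import duty = 50926.99 + 8216.00 = 59142.99
Buyer bears: inland to port 888.74 + export clearance 78.06 + origin terminal 191.48 + freight 3433.70 + insurance 72.10 + brokerage 433.25 + delivery 860.81 + duty 59142.99 = 65101.13
Landed cost = invoice 283059.02 + 65101.13 = 348160.15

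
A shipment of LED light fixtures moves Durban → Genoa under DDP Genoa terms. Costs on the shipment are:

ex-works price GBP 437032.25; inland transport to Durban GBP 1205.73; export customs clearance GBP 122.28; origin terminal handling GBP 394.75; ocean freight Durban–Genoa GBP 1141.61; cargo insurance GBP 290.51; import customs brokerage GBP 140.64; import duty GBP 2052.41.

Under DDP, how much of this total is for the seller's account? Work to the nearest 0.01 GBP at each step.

Seller's account: GBP 442380.18

DDP: the seller bears all costs including import duty.
Seller's account: goods 437032.25 + inland to port 1205.73 + export clearance 122.28 + origin terminal 394.75 + freight 1141.61 + insurance 290.51 + brokerage 140.64 + duty 2052.41 = 442380.18
Buyer's account: 0.00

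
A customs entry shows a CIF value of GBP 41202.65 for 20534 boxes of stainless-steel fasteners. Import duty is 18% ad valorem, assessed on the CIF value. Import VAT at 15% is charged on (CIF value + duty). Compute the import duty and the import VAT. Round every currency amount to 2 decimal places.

Import duty: GBP 7416.48; import VAT: GBP 7292.87

Import duty = 41202.65 × 18% = 7416.48
VAT base = CIF + duty = 41202.65 + 7416.48 = 48619.13
Import VAT = 48619.13 × 15% = 7292.87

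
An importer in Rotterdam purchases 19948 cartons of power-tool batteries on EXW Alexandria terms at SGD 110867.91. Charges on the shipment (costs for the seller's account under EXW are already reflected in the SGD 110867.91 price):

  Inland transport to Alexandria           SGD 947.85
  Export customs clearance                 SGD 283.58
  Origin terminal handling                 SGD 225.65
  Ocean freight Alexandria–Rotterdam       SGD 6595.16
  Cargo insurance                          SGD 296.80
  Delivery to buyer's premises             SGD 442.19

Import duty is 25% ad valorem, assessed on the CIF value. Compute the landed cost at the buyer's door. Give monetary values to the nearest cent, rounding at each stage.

Total landed cost: SGD 149463.38

EXW: the seller makes goods available at their premises; the buyer bears all onward costs.
CIF value = EXW price + inland to port + export clearance + origin terminal + freight + insurance = 110867.91 + 947.85 + 283.58 + 225.65 + 6595.16 + 296.80 = 119216.95
Import duty = 119216.95 × 25% = 29804.24
Buyer bears: inland to port 947.85 + export clearance 283.58 + origin terminal 225.65 + freight 6595.16 + insurance 296.80 + delivery 442.19 + duty 29804.24 = 38595.47
Landed cost = invoice 110867.91 + 38595.47 = 149463.38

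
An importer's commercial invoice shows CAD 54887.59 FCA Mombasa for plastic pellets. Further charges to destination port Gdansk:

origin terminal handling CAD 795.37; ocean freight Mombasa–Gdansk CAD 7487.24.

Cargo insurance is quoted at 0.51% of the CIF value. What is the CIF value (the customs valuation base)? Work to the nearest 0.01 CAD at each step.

Let C be the CIF value. C = FCA price + pre-shipment costs + freight + 0.51% × C
C − 0.51% × C = 54887.59 + 795.37 + 7487.24
0.9949 × C = 63170.20
C = 63170.20 / 0.9949 = 63494.02
Insurance premium = 0.51% × 63494.02 = 323.82

CIF value: CAD 63494.02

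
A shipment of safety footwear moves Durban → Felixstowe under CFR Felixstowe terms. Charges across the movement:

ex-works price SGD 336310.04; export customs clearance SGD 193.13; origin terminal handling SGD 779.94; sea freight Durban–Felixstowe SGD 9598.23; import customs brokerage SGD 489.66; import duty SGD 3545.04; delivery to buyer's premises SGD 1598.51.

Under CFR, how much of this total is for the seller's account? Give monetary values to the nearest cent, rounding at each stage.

CFR: the seller pays costs through ocean freight to the destination port, but not insurance.
Seller's account: goods 336310.04 + export clearance 193.13 + origin terminal 779.94 + freight 9598.23 = 346881.34
Buyer's account: brokerage 489.66 + duty 3545.04 + delivery 1598.51 = 5633.21

Seller's account: SGD 346881.34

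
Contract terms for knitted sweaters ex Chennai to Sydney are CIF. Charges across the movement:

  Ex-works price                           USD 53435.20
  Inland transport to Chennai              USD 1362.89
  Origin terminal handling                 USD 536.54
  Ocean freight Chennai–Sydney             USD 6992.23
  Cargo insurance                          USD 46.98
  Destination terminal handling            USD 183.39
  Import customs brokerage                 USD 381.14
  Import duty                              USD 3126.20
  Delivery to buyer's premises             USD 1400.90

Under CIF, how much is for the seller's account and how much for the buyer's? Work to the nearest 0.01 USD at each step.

Seller: USD 62373.84; buyer: USD 5091.63

CIF: the seller pays costs through ocean freight and marine insurance to the destination port.
Seller's account: goods 53435.20 + inland to port 1362.89 + origin terminal 536.54 + freight 6992.23 + insurance 46.98 = 62373.84
Buyer's account: destination terminal 183.39 + brokerage 381.14 + duty 3126.20 + delivery 1400.90 = 5091.63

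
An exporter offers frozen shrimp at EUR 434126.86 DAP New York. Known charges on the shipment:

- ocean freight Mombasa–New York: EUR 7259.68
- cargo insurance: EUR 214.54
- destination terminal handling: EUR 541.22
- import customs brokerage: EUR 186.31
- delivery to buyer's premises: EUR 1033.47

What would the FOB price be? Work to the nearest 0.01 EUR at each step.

FOB price: EUR 425077.95

Not relevant to the conversion: brokerage — on the buyer under both terms; not part of either seller's price.
From DAP to FOB, the seller no longer bears: freight, insurance, destination terminal, delivery.
FOB price = 434126.86 − 7259.68 − 214.54 − 541.22 − 1033.47 = 425077.95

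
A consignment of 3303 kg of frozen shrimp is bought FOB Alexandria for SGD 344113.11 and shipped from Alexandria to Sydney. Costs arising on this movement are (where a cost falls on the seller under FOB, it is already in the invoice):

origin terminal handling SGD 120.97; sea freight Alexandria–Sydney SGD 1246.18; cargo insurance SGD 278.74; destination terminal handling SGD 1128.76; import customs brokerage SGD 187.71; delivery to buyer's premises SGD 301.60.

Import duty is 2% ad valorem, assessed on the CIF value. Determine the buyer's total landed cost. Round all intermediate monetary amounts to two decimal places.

FOB: the seller bears costs until goods are on board at the origin port; the buyer bears freight, insurance and all costs thereafter.
Already in the invoice (seller's account under FOB): origin terminal — exclude.
CIF value = FOB price + freight + insurance = 344113.11 + 1246.18 + 278.74 = 345638.03
Import duty = 345638.03 × 2% = 6912.76
Buyer bears: freight 1246.18 + insurance 278.74 + destination terminal 1128.76 + brokerage 187.71 + delivery 301.60 + duty 6912.76 = 10055.75
Landed cost = invoice 344113.11 + 10055.75 = 354168.86

Total landed cost: SGD 354168.86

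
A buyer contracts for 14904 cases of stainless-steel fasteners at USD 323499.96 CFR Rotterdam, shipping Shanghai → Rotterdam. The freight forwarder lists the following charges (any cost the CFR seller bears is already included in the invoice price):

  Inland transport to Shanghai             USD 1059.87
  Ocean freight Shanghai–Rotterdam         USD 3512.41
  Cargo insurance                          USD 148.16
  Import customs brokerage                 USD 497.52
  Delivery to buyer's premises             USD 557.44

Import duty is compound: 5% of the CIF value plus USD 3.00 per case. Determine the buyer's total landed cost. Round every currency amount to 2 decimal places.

Total landed cost: USD 385597.49

CFR: the seller pays costs through ocean freight to the destination port, but not insurance.
Already in the invoice (seller's account under CFR): inland to port, freight — exclude.
CIF value = CFR price + insurance = 323499.96 + 148.16 = 323648.12
Ad valorem component: 323648.12 × 5% = 16182.41
Specific component: 14904 × 3.00 = 44712.00
Import duty = 16182.41 + 44712.00 = 60894.41
Buyer bears: insurance 148.16 + brokerage 497.52 + delivery 557.44 + duty 60894.41 = 62097.53
Landed cost = invoice 323499.96 + 62097.53 = 385597.49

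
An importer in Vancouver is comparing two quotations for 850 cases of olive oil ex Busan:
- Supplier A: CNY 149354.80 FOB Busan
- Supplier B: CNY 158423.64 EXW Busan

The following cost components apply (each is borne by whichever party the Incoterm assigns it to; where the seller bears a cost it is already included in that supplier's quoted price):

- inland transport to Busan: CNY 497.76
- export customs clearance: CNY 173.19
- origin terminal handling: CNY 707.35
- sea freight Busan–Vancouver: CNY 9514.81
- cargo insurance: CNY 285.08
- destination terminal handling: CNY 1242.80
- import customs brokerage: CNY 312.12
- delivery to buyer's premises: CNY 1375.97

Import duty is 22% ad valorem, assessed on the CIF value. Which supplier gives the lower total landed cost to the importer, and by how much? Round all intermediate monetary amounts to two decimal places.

Supplier A (FOB):
CIF value = FOB price + freight + insurance = 149354.80 + 9514.81 + 285.08 = 159154.69
Import duty = 159154.69 × 22% = 35014.03
Buyer bears (A): 9514.81 + 285.08 + 1242.80 + 312.12 + 1375.97 = 12730.78
Landed cost (A) = invoice 149354.80 + 12730.78 + duty 35014.03 = 197099.61
Supplier B (EXW):
CIF value = EXW price + inland to port + export clearance + origin terminal + freight + insurance = 158423.64 + 497.76 + 173.19 + 707.35 + 9514.81 + 285.08 = 169601.83
Import duty = 169601.83 × 22% = 37312.40
Buyer bears (B): 497.76 + 173.19 + 707.35 + 9514.81 + 285.08 + 1242.80 + 312.12 + 1375.97 = 14109.08
Landed cost (B) = invoice 158423.64 + 14109.08 + duty 37312.40 = 209845.12
Difference = |197099.61 − 209845.12| = 12745.51

Supplier A is cheaper by CNY 12745.51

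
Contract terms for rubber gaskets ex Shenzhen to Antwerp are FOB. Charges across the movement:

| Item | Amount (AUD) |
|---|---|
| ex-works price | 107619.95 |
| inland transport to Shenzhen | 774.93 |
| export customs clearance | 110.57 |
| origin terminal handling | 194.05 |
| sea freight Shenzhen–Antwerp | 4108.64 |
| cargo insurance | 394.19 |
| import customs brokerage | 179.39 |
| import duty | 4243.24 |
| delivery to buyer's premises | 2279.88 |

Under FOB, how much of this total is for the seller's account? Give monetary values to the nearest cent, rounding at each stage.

Seller's account: AUD 108699.50

FOB: the seller bears costs until goods are on board at the origin port; the buyer bears freight, insurance and all costs thereafter.
Seller's account: goods 107619.95 + inland to port 774.93 + export clearance 110.57 + origin terminal 194.05 = 108699.50
Buyer's account: freight 4108.64 + insurance 394.19 + brokerage 179.39 + duty 4243.24 + delivery 2279.88 = 11205.34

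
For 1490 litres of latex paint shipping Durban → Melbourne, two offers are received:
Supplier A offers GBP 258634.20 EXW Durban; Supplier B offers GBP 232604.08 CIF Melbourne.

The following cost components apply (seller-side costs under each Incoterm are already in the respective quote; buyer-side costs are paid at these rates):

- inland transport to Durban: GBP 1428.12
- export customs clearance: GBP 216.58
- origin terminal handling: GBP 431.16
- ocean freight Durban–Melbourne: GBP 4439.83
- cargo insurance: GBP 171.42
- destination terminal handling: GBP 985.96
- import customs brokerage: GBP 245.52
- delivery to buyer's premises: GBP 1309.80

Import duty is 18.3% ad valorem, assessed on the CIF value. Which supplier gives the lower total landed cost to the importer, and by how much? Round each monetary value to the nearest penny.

Supplier A (EXW):
CIF value = EXW price + inland to port + export clearance + origin terminal + freight + insurance = 258634.20 + 1428.12 + 216.58 + 431.16 + 4439.83 + 171.42 = 265321.31
Import duty = 265321.31 × 18.3% = 48553.80
Buyer bears (A): 1428.12 + 216.58 + 431.16 + 4439.83 + 171.42 + 985.96 + 245.52 + 1309.80 = 9228.39
Landed cost (A) = invoice 258634.20 + 9228.39 + duty 48553.80 = 316416.39
Supplier B (CIF):
The CIF price already equals the CIF value: 232604.08
Import duty = 232604.08 × 18.3% = 42566.55
Buyer bears (B): 985.96 + 245.52 + 1309.80 = 2541.28
Landed cost (B) = invoice 232604.08 + 2541.28 + duty 42566.55 = 277711.91
Difference = |316416.39 − 277711.91| = 38704.48

Supplier B is cheaper by GBP 38704.48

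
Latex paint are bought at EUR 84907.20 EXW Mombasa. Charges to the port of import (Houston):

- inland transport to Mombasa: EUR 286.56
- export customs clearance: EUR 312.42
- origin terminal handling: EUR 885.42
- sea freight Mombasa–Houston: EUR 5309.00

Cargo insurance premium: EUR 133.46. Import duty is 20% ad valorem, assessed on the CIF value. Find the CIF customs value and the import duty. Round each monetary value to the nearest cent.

CIF value: EUR 91834.06; import duty: EUR 18366.81

CIF = EXW price + pre-shipment costs + freight + insurance
CIF = 84907.20 + 286.56 + 312.42 + 885.42 + 5309.00 + 133.46 = 91834.06
Import duty = 91834.06 × 20% = 18366.81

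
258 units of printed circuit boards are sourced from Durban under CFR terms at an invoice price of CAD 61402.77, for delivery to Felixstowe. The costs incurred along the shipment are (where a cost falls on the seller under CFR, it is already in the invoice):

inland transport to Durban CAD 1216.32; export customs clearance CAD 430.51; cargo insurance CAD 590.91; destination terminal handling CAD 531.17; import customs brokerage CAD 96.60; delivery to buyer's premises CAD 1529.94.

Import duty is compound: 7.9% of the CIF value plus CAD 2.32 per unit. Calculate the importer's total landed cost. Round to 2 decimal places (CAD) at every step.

Total landed cost: CAD 69647.45

CFR: the seller pays costs through ocean freight to the destination port, but not insurance.
Already in the invoice (seller's account under CFR): inland to port, export clearance — exclude.
CIF value = CFR price + insurance = 61402.77 + 590.91 = 61993.68
Ad valorem component: 61993.68 × 7.9% = 4897.50
Specific component: 258 × 2.32 = 598.56
Import duty = 4897.50 + 598.56 = 5496.06
Buyer bears: insurance 590.91 + destination terminal 531.17 + brokerage 96.60 + delivery 1529.94 + duty 5496.06 = 8244.68
Landed cost = invoice 61402.77 + 8244.68 = 69647.45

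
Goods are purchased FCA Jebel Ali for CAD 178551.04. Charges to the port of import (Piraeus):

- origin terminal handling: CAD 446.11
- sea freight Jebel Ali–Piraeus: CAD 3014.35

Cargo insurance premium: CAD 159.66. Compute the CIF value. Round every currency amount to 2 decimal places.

CIF value: CAD 182171.16

CIF = FCA price + pre-shipment costs + freight + insurance
CIF = 178551.04 + 446.11 + 3014.35 + 159.66 = 182171.16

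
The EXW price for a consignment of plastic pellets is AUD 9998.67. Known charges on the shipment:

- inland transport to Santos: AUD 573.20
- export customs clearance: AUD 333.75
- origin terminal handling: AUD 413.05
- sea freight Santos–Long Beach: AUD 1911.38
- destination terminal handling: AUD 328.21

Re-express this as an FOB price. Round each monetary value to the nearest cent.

FOB price: AUD 11318.67

Not relevant to the conversion: freight, destination terminal — on the buyer under both terms; not part of either seller's price.
From EXW to FOB, the seller additionally bears: inland to port, export clearance, origin terminal.
FOB price = 9998.67 + 573.20 + 333.75 + 413.05 = 11318.67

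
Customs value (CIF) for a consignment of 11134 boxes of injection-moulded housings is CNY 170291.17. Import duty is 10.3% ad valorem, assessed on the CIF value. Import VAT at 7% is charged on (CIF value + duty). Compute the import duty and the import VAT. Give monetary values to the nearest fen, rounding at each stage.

Import duty: CNY 17539.99; import VAT: CNY 13148.18

Import duty = 170291.17 × 10.3% = 17539.99
VAT base = CIF + duty = 170291.17 + 17539.99 = 187831.16
Import VAT = 187831.16 × 7% = 13148.18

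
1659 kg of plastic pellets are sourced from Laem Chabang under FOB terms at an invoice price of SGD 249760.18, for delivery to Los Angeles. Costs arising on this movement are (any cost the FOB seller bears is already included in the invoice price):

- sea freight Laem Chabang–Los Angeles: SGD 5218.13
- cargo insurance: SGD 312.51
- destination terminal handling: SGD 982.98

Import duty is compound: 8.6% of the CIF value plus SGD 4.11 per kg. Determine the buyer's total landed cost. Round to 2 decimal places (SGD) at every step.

FOB: the seller bears costs until goods are on board at the origin port; the buyer bears freight, insurance and all costs thereafter.
CIF value = FOB price + freight + insurance = 249760.18 + 5218.13 + 312.51 = 255290.82
Ad valorem component: 255290.82 × 8.6% = 21955.01
Specific component: 1659 × 4.11 = 6818.49
Import duty = 21955.01 + 6818.49 = 28773.50
Buyer bears: freight 5218.13 + insurance 312.51 + destination terminal 982.98 + duty 28773.50 = 35287.12
Landed cost = invoice 249760.18 + 35287.12 = 285047.30

Total landed cost: SGD 285047.30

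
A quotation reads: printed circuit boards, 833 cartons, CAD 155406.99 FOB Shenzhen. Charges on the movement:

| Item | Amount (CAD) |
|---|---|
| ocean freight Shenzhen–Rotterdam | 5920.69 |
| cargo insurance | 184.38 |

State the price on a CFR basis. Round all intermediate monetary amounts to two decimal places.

Not relevant to the conversion: insurance — on the buyer under both terms; not part of either seller's price.
From FOB to CFR, the seller additionally bears: freight.
CFR price = 155406.99 + 5920.69 = 161327.68

CFR price: CAD 161327.68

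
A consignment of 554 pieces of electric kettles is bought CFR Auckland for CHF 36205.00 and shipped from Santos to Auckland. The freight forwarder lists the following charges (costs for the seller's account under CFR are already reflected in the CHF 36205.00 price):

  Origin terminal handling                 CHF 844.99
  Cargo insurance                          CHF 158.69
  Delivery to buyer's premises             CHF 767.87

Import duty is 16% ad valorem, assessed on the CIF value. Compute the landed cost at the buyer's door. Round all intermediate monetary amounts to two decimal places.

CFR: the seller pays costs through ocean freight to the destination port, but not insurance.
Already in the invoice (seller's account under CFR): origin terminal — exclude.
CIF value = CFR price + insurance = 36205.00 + 158.69 = 36363.69
Import duty = 36363.69 × 16% = 5818.19
Buyer bears: insurance 158.69 + delivery 767.87 + duty 5818.19 = 6744.75
Landed cost = invoice 36205.00 + 6744.75 = 42949.75

Total landed cost: CHF 42949.75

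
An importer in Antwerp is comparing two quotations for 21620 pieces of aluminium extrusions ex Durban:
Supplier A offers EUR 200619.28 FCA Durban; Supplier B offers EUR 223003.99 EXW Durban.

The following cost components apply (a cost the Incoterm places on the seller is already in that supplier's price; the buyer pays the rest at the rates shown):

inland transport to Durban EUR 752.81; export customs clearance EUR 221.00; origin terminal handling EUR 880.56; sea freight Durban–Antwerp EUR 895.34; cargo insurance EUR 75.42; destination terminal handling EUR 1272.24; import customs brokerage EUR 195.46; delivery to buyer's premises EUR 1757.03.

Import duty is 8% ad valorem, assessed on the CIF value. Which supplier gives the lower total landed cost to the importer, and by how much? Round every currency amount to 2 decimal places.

Supplier A (FCA):
CIF value = FCA price + origin terminal + freight + insurance = 200619.28 + 880.56 + 895.34 + 75.42 = 202470.60
Import duty = 202470.60 × 8% = 16197.65
Buyer bears (A): 880.56 + 895.34 + 75.42 + 1272.24 + 195.46 + 1757.03 = 5076.05
Landed cost (A) = invoice 200619.28 + 5076.05 + duty 16197.65 = 221892.98
Supplier B (EXW):
CIF value = EXW price + inland to port + export clearance + origin terminal + freight + insurance = 223003.99 + 752.81 + 221.00 + 880.56 + 895.34 + 75.42 = 225829.12
Import duty = 225829.12 × 8% = 18066.33
Buyer bears (B): 752.81 + 221.00 + 880.56 + 895.34 + 75.42 + 1272.24 + 195.46 + 1757.03 = 6049.86
Landed cost (B) = invoice 223003.99 + 6049.86 + duty 18066.33 = 247120.18
Difference = |221892.98 − 247120.18| = 25227.20

Supplier A is cheaper by EUR 25227.20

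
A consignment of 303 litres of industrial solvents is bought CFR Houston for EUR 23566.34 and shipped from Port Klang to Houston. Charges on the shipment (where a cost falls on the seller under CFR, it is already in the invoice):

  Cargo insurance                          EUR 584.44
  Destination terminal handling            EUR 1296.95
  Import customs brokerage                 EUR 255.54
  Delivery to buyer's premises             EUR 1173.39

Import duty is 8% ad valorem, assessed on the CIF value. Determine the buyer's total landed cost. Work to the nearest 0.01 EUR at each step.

Total landed cost: EUR 28808.72

CFR: the seller pays costs through ocean freight to the destination port, but not insurance.
CIF value = CFR price + insurance = 23566.34 + 584.44 = 24150.78
Import duty = 24150.78 × 8% = 1932.06
Buyer bears: insurance 584.44 + destination terminal 1296.95 + brokerage 255.54 + delivery 1173.39 + duty 1932.06 = 5242.38
Landed cost = invoice 23566.34 + 5242.38 = 28808.72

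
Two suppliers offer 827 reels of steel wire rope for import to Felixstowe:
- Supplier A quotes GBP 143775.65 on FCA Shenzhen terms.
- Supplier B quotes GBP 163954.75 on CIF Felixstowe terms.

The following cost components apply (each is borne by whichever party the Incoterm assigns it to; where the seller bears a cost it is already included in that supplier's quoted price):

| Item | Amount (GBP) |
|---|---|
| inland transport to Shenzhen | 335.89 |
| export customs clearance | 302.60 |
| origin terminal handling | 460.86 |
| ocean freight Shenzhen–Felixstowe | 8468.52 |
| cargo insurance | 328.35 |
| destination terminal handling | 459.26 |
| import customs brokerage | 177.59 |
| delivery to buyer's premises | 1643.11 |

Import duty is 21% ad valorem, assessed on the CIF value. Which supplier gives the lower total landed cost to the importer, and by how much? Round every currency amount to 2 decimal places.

Supplier A (FCA):
CIF value = FCA price + origin terminal + freight + insurance = 143775.65 + 460.86 + 8468.52 + 328.35 = 153033.38
Import duty = 153033.38 × 21% = 32137.01
Buyer bears (A): 460.86 + 8468.52 + 328.35 + 459.26 + 177.59 + 1643.11 = 11537.69
Landed cost (A) = invoice 143775.65 + 11537.69 + duty 32137.01 = 187450.35
Supplier B (CIF):
The CIF price already equals the CIF value: 163954.75
Import duty = 163954.75 × 21% = 34430.50
Buyer bears (B): 459.26 + 177.59 + 1643.11 = 2279.96
Landed cost (B) = invoice 163954.75 + 2279.96 + duty 34430.50 = 200665.21
Difference = |187450.35 − 200665.21| = 13214.86

Supplier A is cheaper by GBP 13214.86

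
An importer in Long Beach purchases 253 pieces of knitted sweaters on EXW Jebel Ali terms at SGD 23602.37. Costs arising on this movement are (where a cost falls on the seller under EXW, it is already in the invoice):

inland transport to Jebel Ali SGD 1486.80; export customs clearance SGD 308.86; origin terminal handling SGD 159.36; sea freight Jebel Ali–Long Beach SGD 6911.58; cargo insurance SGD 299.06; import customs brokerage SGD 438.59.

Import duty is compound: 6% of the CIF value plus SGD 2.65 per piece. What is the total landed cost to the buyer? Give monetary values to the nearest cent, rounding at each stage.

Total landed cost: SGD 35843.15

EXW: the seller makes goods available at their premises; the buyer bears all onward costs.
CIF value = EXW price + inland to port + export clearance + origin terminal + freight + insurance = 23602.37 + 1486.80 + 308.86 + 159.36 + 6911.58 + 299.06 = 32768.03
Ad valorem component: 32768.03 × 6% = 1966.08
Specific component: 253 × 2.65 = 670.45
Import duty = 1966.08 + 670.45 = 2636.53
Buyer bears: inland to port 1486.80 + export clearance 308.86 + origin terminal 159.36 + freight 6911.58 + insurance 299.06 + brokerage 438.59 + duty 2636.53 = 12240.78
Landed cost = invoice 23602.37 + 12240.78 = 35843.15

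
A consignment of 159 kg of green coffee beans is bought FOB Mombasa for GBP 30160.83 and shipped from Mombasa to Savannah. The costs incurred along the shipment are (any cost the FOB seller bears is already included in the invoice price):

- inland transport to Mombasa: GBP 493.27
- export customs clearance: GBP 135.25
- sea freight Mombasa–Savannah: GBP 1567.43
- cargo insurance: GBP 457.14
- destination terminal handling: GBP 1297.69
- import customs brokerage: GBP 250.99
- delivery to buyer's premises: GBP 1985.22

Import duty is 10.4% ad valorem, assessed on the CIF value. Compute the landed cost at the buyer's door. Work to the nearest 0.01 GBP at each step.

Total landed cost: GBP 39066.58

FOB: the seller bears costs until goods are on board at the origin port; the buyer bears freight, insurance and all costs thereafter.
Already in the invoice (seller's account under FOB): inland to port, export clearance — exclude.
CIF value = FOB price + freight + insurance = 30160.83 + 1567.43 + 457.14 = 32185.40
Import duty = 32185.40 × 10.4% = 3347.28
Buyer bears: freight 1567.43 + insurance 457.14 + destination terminal 1297.69 + brokerage 250.99 + delivery 1985.22 + duty 3347.28 = 8905.75
Landed cost = invoice 30160.83 + 8905.75 = 39066.58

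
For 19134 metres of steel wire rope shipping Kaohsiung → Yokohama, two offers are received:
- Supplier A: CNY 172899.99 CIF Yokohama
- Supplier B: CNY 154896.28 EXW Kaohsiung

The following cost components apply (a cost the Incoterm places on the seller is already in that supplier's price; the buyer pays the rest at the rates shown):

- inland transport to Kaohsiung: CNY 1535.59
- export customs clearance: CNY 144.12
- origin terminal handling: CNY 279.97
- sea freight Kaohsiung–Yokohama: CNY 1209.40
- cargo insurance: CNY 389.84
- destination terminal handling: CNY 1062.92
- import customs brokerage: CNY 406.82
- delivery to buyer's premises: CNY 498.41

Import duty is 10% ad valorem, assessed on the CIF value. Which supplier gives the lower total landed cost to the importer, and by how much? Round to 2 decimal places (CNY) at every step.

Supplier B is cheaper by CNY 15889.27

Supplier A (CIF):
The CIF price already equals the CIF value: 172899.99
Import duty = 172899.99 × 10% = 17290.00
Buyer bears (A): 1062.92 + 406.82 + 498.41 = 1968.15
Landed cost (A) = invoice 172899.99 + 1968.15 + duty 17290.00 = 192158.14
Supplier B (EXW):
CIF value = EXW price + inland to port + export clearance + origin terminal + freight + insurance = 154896.28 + 1535.59 + 144.12 + 279.97 + 1209.40 + 389.84 = 158455.20
Import duty = 158455.20 × 10% = 15845.52
Buyer bears (B): 1535.59 + 144.12 + 279.97 + 1209.40 + 389.84 + 1062.92 + 406.82 + 498.41 = 5527.07
Landed cost (B) = invoice 154896.28 + 5527.07 + duty 15845.52 = 176268.87
Difference = |192158.14 − 176268.87| = 15889.27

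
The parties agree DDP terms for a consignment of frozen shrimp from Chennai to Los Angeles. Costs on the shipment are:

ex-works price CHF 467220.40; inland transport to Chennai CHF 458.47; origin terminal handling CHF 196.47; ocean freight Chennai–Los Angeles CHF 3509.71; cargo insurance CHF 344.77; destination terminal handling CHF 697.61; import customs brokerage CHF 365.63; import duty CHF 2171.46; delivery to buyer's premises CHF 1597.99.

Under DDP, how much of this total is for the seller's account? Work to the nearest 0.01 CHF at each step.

DDP: the seller bears all costs including import duty.
Seller's account: goods 467220.40 + inland to port 458.47 + origin terminal 196.47 + freight 3509.71 + insurance 344.77 + destination terminal 697.61 + brokerage 365.63 + duty 2171.46 + delivery 1597.99 = 476562.51
Buyer's account: 0.00

Seller's account: CHF 476562.51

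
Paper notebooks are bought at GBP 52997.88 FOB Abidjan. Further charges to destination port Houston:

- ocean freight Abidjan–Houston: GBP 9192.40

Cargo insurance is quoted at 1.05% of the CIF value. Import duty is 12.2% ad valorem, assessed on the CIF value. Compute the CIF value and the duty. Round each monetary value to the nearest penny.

Let C be the CIF value. C = FOB price + freight + 1.05% × C
C − 1.05% × C = 52997.88 + 9192.40
0.9895 × C = 62190.28
C = 62190.28 / 0.9895 = 62850.21
Insurance premium = 1.05% × 62850.21 = 659.93
Import duty = 62850.21 × 12.2% = 7667.73

CIF value: GBP 62850.21; import duty: GBP 7667.73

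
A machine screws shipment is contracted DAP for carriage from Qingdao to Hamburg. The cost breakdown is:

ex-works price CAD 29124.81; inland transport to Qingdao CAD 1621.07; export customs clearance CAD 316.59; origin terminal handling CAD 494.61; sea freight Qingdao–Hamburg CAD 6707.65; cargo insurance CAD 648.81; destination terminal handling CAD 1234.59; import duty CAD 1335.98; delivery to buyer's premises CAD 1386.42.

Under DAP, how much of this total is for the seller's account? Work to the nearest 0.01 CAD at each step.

Seller's account: CAD 41534.55

DAP: the seller bears all costs to the named destination except import duty and clearance.
Seller's account: goods 29124.81 + inland to port 1621.07 + export clearance 316.59 + origin terminal 494.61 + freight 6707.65 + insurance 648.81 + destination terminal 1234.59 + delivery 1386.42 = 41534.55
Buyer's account: duty 1335.98 = 1335.98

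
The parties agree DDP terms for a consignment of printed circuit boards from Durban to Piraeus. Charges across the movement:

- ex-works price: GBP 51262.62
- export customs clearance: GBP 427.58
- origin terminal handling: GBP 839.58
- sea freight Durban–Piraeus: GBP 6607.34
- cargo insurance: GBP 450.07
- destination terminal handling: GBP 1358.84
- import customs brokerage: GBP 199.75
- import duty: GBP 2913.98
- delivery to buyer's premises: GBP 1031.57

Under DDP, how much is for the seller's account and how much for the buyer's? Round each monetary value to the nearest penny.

Seller: GBP 65091.33; buyer: GBP 0.00

DDP: the seller bears all costs including import duty.
Seller's account: goods 51262.62 + export clearance 427.58 + origin terminal 839.58 + freight 6607.34 + insurance 450.07 + destination terminal 1358.84 + brokerage 199.75 + duty 2913.98 + delivery 1031.57 = 65091.33
Buyer's account: 0.00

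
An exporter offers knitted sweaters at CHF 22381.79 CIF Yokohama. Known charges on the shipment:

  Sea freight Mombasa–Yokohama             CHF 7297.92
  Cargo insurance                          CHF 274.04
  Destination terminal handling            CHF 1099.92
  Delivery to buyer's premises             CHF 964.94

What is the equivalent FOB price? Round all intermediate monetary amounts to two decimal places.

FOB price: CHF 14809.83

Not relevant to the conversion: delivery, destination terminal — on the buyer under both terms; not part of either seller's price.
From CIF to FOB, the seller no longer bears: freight, insurance.
FOB price = 22381.79 − 7297.92 − 274.04 = 14809.83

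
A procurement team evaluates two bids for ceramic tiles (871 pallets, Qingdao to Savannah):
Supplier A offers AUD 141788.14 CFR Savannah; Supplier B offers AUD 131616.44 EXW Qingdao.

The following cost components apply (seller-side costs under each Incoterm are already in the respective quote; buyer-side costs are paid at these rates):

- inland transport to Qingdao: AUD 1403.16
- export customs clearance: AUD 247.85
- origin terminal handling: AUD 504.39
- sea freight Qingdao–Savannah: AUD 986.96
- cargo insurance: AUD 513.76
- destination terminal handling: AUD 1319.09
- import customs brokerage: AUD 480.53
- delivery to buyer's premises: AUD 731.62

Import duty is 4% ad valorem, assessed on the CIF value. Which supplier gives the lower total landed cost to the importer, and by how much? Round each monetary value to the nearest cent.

Supplier B is cheaper by AUD 7310.52

Supplier A (CFR):
CIF value = CFR price + insurance = 141788.14 + 513.76 = 142301.90
Import duty = 142301.90 × 4% = 5692.08
Buyer bears (A): 513.76 + 1319.09 + 480.53 + 731.62 = 3045.00
Landed cost (A) = invoice 141788.14 + 3045.00 + duty 5692.08 = 150525.22
Supplier B (EXW):
CIF value = EXW price + inland to port + export clearance + origin terminal + freight + insurance = 131616.44 + 1403.16 + 247.85 + 504.39 + 986.96 + 513.76 = 135272.56
Import duty = 135272.56 × 4% = 5410.90
Buyer bears (B): 1403.16 + 247.85 + 504.39 + 986.96 + 513.76 + 1319.09 + 480.53 + 731.62 = 6187.36
Landed cost (B) = invoice 131616.44 + 6187.36 + duty 5410.90 = 143214.70
Difference = |150525.22 − 143214.70| = 7310.52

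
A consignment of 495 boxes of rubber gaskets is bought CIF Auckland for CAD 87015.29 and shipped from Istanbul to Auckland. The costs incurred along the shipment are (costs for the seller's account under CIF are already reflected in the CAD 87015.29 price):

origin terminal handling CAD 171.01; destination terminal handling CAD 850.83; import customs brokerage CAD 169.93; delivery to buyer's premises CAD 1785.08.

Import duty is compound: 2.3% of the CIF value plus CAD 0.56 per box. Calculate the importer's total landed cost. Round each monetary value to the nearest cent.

CIF: the seller pays costs through ocean freight and marine insurance to the destination port.
Already in the invoice (seller's account under CIF): origin terminal — exclude.
The CIF price already equals the CIF value: 87015.29
Ad valorem component: 87015.29 × 2.3% = 2001.35
Specific component: 495 × 0.56 = 277.20
Import duty = 2001.35 + 277.20 = 2278.55
Buyer bears: destination terminal 850.83 + brokerage 169.93 + delivery 1785.08 + duty 2278.55 = 5084.39
Landed cost = invoice 87015.29 + 5084.39 = 92099.68

Total landed cost: CAD 92099.68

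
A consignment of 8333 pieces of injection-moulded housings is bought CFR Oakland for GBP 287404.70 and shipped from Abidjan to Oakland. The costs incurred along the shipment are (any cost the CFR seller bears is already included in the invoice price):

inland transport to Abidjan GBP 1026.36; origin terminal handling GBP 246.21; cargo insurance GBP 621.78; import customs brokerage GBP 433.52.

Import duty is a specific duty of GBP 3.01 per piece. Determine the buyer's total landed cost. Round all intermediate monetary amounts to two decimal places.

CFR: the seller pays costs through ocean freight to the destination port, but not insurance.
Already in the invoice (seller's account under CFR): inland to port, origin terminal — exclude.
CIF value = CFR price + insurance = 287404.70 + 621.78 = 288026.48
Import duty = 8333 × 3.01 = 25082.33
Buyer bears: insurance 621.78 + brokerage 433.52 + duty 25082.33 = 26137.63
Landed cost = invoice 287404.70 + 26137.63 = 313542.33

Total landed cost: GBP 313542.33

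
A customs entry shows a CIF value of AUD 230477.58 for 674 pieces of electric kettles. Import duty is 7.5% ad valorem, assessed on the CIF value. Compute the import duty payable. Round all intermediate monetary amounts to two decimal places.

Import duty: AUD 17285.82

Import duty = 230477.58 × 7.5% = 17285.82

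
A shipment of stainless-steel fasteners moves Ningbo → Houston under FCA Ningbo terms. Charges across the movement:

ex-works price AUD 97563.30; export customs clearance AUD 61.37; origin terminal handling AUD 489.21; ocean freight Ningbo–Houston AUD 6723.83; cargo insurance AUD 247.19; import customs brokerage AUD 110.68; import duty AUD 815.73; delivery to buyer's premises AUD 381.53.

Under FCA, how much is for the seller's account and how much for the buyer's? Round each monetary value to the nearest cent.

FCA: the seller delivers export-cleared goods to the carrier; the buyer bears costs from that point.
Seller's account: goods 97563.30 + export clearance 61.37 = 97624.67
Buyer's account: origin terminal 489.21 + freight 6723.83 + insurance 247.19 + brokerage 110.68 + duty 815.73 + delivery 381.53 = 8768.17

Seller: AUD 97624.67; buyer: AUD 8768.17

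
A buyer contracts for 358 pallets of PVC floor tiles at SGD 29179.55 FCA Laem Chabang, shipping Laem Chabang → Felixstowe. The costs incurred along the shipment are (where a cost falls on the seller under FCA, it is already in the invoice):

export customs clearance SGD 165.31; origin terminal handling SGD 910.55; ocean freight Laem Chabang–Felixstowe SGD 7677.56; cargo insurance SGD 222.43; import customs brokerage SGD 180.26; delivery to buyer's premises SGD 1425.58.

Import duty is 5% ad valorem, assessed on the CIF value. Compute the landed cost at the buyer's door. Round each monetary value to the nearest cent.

FCA: the seller delivers export-cleared goods to the carrier; the buyer bears costs from that point.
Already in the invoice (seller's account under FCA): export clearance — exclude.
CIF value = FCA price + origin terminal + freight + insurance = 29179.55 + 910.55 + 7677.56 + 222.43 = 37990.09
Import duty = 37990.09 × 5% = 1899.50
Buyer bears: origin terminal 910.55 + freight 7677.56 + insurance 222.43 + brokerage 180.26 + delivery 1425.58 + duty 1899.50 = 12315.88
Landed cost = invoice 29179.55 + 12315.88 = 41495.43

Total landed cost: SGD 41495.43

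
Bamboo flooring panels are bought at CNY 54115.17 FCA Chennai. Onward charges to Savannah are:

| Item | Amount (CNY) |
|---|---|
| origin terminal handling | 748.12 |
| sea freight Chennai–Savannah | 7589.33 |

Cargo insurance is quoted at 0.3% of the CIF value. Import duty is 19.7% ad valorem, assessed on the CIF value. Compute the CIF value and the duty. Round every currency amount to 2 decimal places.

Let C be the CIF value. C = FCA price + pre-shipment costs + freight + 0.3% × C
C − 0.3% × C = 54115.17 + 748.12 + 7589.33
0.997 × C = 62452.62
C = 62452.62 / 0.997 = 62640.54
Insurance premium = 0.3% × 62640.54 = 187.92
Import duty = 62640.54 × 19.7% = 12340.19

CIF value: CNY 62640.54; import duty: CNY 12340.19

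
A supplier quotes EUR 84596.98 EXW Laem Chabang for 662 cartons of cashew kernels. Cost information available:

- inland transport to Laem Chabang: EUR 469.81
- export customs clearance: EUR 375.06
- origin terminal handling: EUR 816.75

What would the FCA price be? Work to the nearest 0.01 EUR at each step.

Not relevant to the conversion: origin terminal — on the buyer under both terms; not part of either seller's price.
From EXW to FCA, the seller additionally bears: inland to port, export clearance.
FCA price = 84596.98 + 469.81 + 375.06 = 85441.85

FCA price: EUR 85441.85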